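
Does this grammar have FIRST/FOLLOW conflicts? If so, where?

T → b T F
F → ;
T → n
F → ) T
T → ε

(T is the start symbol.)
No FIRST/FOLLOW conflicts.

Nullable non-terminals: T.

T: nullable alternative(s) T → ε; FOLLOW(T) = { $, ')', ';' }
  T → b T F: FIRST \ {ε} = { 'b' } — disjoint from FOLLOW(T)
  T → n: FIRST \ {ε} = { 'n' } — disjoint from FOLLOW(T)
  T → ε: FIRST \ {ε} = { } — this is the only nullable alternative, skip

F has no nullable alternative, so no FIRST/FOLLOW check is needed there.

No FIRST/FOLLOW conflicts found.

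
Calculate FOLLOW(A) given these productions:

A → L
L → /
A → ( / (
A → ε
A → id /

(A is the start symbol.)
To compute FOLLOW(A), find every occurrence of A on a right-hand side N → α A β: add FIRST(β) \ {ε}, and if β is empty or nullable also add FOLLOW(N). Iterate to a fixed point.

A is the start symbol, so $ ∈ FOLLOW(A).
A does not occur on any right-hand side.

Taking the union: FOLLOW(A) = { $ }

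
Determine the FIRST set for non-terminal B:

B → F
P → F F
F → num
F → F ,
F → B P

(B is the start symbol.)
{ 'num' }

FIRST sets of the other non-terminals involved (by the same procedure, iterated to a fixed point):
  FIRST(F) = { 'num' }

From B → F:
  - F is a non-terminal: add FIRST(F) \ {ε} = { 'num' }
    F is not nullable, so stop

Collecting: FIRST(B) = { 'num' }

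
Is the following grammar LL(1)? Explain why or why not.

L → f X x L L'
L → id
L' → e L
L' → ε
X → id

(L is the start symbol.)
No. Predict set conflict for L': { 'e' }

Relevant sets:
  FOLLOW(L') = { $, 'e' }

For L:
  PREDICT(L → f X x L L') = { 'f' }
  PREDICT(L → id) = { 'id' }
For L':
  PREDICT(L' → e L) = { 'e' }
  PREDICT(L' → ε) = { $, 'e' }
X has a single production, so nothing to check there.

Conflict found: Predict set conflict for L': { 'e' }
The grammar is NOT LL(1).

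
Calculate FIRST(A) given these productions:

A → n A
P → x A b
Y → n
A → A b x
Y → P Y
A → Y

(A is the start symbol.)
To compute FIRST(A), examine every production with A on the left-hand side, reading each right-hand side left to right until a non-nullable symbol is reached.

FIRST sets of the other non-terminals involved (by the same procedure, iterated to a fixed point):
  FIRST(Y) = { 'n', 'x' }

From A → n A:
  - n is a terminal: add 'n' and stop
From A → A b x:
  - A is the symbol being defined: contributes nothing new
    A is not nullable, so stop
From A → Y:
  - Y is a non-terminal: add FIRST(Y) \ {ε} = { 'n', 'x' }
    Y is not nullable, so stop

Collecting: FIRST(A) = { 'n', 'x' }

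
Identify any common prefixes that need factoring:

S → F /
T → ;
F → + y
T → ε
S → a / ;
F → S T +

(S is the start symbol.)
Left-factoring is needed when two productions for the same non-terminal
share a common prefix on the right-hand side.

Productions for S:
  S → F /
  S → a / ;
Productions for T:
  T → ;
  T → ε
Productions for F:
  F → + y
  F → S T +

No common prefixes found.

Answer: No, left-factoring is not needed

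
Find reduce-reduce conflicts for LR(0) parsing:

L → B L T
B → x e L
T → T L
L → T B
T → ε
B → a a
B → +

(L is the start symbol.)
Yes — I10: [L → T B .] vs [T → .]; I13: [L → B L T .] vs [T → .]

Augment with L' → L and build the canonical LR(0) collection (I0 = CLOSURE({[L' → . L]}), then GOTO on every symbol after a dot until no new states appear). It has 14 states:
  I0: { [B → . +], [B → . a a], [B → . x e L], [L → . B L T], [L → . T B], [L' → . L], [T → . T L], [T → .] }  — shift, reduce
  I1: { [B → + .] }  — reduce
  I2: { [B → . +], [B → . a a], [B → . x e L], [L → . B L T], [L → . T B], [L → B . L T], [T → . T L], [T → .] }  — shift, reduce
  I3: { [L' → L .] }  — accept
  I4: { [B → . +], [B → . a a], [B → . x e L], [L → . B L T], [L → . T B], [L → T . B], [T → . T L], [T → .], [T → T . L] }  — shift, reduce
  I5: { [B → a . a] }  — shift
  I6: { [B → x . e L] }  — shift
  I7: { [B → . +], [B → . a a], [B → . x e L], [B → x e . L], [L → . B L T], [L → . T B], [T → . T L], [T → .] }  — shift, reduce
  I8: { [B → x e L .] }  — reduce
  I9: { [B → a a .] }  — reduce
  I10: { [B → . +], [B → . a a], [B → . x e L], [L → . B L T], [L → . T B], [L → B . L T], [L → T B .], [T → . T L], [T → .] }  — shift, 2 reduces
  I11: { [T → T L .] }  — reduce
  I12: { [L → B L . T], [T → . T L], [T → .] }  — reduce
  I13: { [B → . +], [B → . a a], [B → . x e L], [L → . B L T], [L → . T B], [L → B L T .], [T → . T L], [T → .], [T → T . L] }  — shift, 2 reduces

I10 contains complete items [L → T B .], [T → .] — reduce-reduce conflict.
I13 contains complete items [L → B L T .], [T → .] — reduce-reduce conflict.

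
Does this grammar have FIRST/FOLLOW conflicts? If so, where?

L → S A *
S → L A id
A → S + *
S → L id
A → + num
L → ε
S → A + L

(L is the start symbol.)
A FIRST/FOLLOW conflict occurs when a non-terminal N has a nullable alternative N → β (β ⇒* ε) and another alternative N → α with FIRST(α) ∩ FOLLOW(N) ≠ ∅: on such a lookahead the parser cannot decide between expanding α and letting N vanish via β.

Nullable non-terminals: L.
FIRST sets used below: FIRST(S) = { '+', 'id' }

L: nullable alternative(s) L → ε; FOLLOW(L) = { $, '+', 'id' }
  L → S A *: FIRST \ {ε} = { '+', 'id' } — overlaps FOLLOW(L) on { '+', 'id' }: CONFLICT
  L → ε: FIRST \ {ε} = { } — this is the only nullable alternative, skip

A, S have no nullable alternative, so no FIRST/FOLLOW check is needed there.

So the grammar has 1 FIRST/FOLLOW conflict (marked CONFLICT above).

Answer: Yes. L → S A '*' with FOLLOW(L) on { '+', 'id' }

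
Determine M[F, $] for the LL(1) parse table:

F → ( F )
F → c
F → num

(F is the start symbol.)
To find M[F, $], we find productions for F where $ is in the predict set (PREDICT(N → α) = (FIRST(α) \ {ε}) ∪ (FOLLOW(N) if α ⇒* ε)).

F → ( F ): PREDICT = { '(' }
F → c: PREDICT = { 'c' }
F → num: PREDICT = { 'num' }

M[F, $] is empty (no production applies)

Answer: Empty (error entry)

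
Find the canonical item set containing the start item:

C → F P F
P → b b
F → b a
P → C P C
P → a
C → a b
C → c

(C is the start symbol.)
{ [C → . F P F], [C → . a b], [C → . c], [C' → . C], [F → . b a] }

First, augment the grammar with C' → C
I₀ = CLOSURE({ [C' → . C] }):
  [C' → . C] has the dot before C: add [C → . F P F], [C → . a b], [C → . c]
  [C → . F P F] has the dot before F: add [F → . b a]
No further items can be added.

I₀ = { [C → . F P F], [C → . a b], [C → . c], [C' → . C], [F → . b a] }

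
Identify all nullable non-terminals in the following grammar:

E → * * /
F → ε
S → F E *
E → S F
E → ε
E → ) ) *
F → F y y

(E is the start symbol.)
{ 'E', 'F' }

A non-terminal is nullable if it can derive ε (the empty string): either it has an ε-production, or it has a production whose right-hand side consists entirely of nullable non-terminals.

ε-productions: F → ε, E → ε
So F, E are immediately nullable.
No further non-terminal can be added: every production for the remaining non-terminals contains a terminal or a non-nullable non-terminal.
Nullable = { 'E', 'F' }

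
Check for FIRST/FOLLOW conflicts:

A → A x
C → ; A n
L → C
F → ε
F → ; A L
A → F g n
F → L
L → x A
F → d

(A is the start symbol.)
A FIRST/FOLLOW conflict occurs when a non-terminal N has a nullable alternative N → β (β ⇒* ε) and another alternative N → α with FIRST(α) ∩ FOLLOW(N) ≠ ∅: on such a lookahead the parser cannot decide between expanding α and letting N vanish via β.

Nullable non-terminals: F.
FIRST sets used below: FIRST(L) = { ';', 'x' }

F: nullable alternative(s) F → ε; FOLLOW(F) = { 'g' }
  F → ε: FIRST \ {ε} = { } — this is the only nullable alternative, skip
  F → ; A L: FIRST \ {ε} = { ';' } — disjoint from FOLLOW(F)
  F → L: FIRST \ {ε} = { ';', 'x' } — disjoint from FOLLOW(F)
  F → d: FIRST \ {ε} = { 'd' } — disjoint from FOLLOW(F)

A, C, L have no nullable alternative, so no FIRST/FOLLOW check is needed there.

No FIRST/FOLLOW conflicts found.

Answer: No FIRST/FOLLOW conflicts.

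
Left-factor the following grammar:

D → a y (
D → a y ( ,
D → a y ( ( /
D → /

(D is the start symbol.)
Left-factoring transforms A → αβ₁ | αβ₂ into A → αA' and A' → β₁ | β₂
(α is the longest common prefix among the alternatives). Repeat until
no nonterminal has two alternatives with a common prefix.

Round 1: D has alternatives sharing prefix 'a y ('. Introduce D': D → a y ( D'
  Add: D' → ε
  Add: D' → ,
  Add: D' → ( /

No remaining common prefixes — done.

Resulting grammar:
D → a y ( D'
D' → ε
D' → ,
D' → ( /
D → /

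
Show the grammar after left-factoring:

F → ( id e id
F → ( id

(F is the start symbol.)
Left-factoring transforms A → αβ₁ | αβ₂ into A → αA' and A' → β₁ | β₂
(α is the longest common prefix among the alternatives). Repeat until
no nonterminal has two alternatives with a common prefix.

Round 1: F has alternatives sharing prefix '( id'. Introduce F': F → ( id F'
  Add: F' → e id
  Add: F' → ε

No remaining common prefixes — done.

Resulting grammar:
F → ( id F'
F' → e id
F' → ε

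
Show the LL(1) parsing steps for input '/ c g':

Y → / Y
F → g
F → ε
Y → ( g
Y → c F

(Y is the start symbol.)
LL(1) parsing maintains a stack (initially the start symbol over $) and the input. At each step: if the stack top is a terminal, match it against the current input token; if it is a non-terminal N, replace it with the RHS of M[N, lookahead] (the unique production whose predict set contains the lookahead).

Stack is shown with the top on the left.

Stack  Input    Action
----------------------
Y $    / c g $  output Y → / Y
/ Y $  / c g $  match '/'
Y $    c g $    output Y → c F
c F $  c g $    match 'c'
F $    g $      output F → g
g $    g $      match 'g'
$      $        accept

The string is accepted.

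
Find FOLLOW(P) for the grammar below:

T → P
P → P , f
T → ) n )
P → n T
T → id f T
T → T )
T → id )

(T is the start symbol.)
{ $, ')', ',' }

To compute FOLLOW(P), find every occurrence of P on a right-hand side N → α P β: add FIRST(β) \ {ε}, and if β is empty or nullable also add FOLLOW(N). Iterate to a fixed point.

In T → P: P is at the end, add FOLLOW(T)
In P → P , f: P is followed by ',' f, add FIRST(',' f) \ {ε} = { ',' }

The FOLLOW sets referred to above (computed the same way, to a fixed point):
  FOLLOW(T) = { $, ')', ',' }

Taking the union: FOLLOW(P) = { $, ')', ',' }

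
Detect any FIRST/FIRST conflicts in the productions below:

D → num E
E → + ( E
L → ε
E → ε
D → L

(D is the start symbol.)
FIRST sets of the non-terminals at (or reachable through a nullable prefix from) the front of some alternative:
  FIRST(L) = { ε }

Productions for D:
  D → num E: FIRST = { 'num' }
  D → L: FIRST = { ε }
Productions for E:
  E → + ( E: FIRST = { '+' }
  E → ε: FIRST = { ε }
L has only one production, so no FIRST/FIRST conflict is possible there.

All alternatives of each non-terminal have pairwise disjoint FIRST sets.

Answer: No FIRST/FIRST conflicts.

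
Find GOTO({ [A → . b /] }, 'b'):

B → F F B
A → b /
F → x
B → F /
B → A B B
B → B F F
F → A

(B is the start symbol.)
GOTO(I, 'b') = CLOSURE({ [A → αX.β] : [A → α.Xβ] ∈ I, X = 'b' })

Items with dot before 'b', with the dot advanced:
  [A → . b /] → [A → b . /]
Closure adds nothing (no advanced item has the dot before a non-terminal).

GOTO = { [A → b . /] }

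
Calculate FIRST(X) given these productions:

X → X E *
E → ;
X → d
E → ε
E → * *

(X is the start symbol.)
{ 'd' }

To compute FIRST(X), examine every production with X on the left-hand side, reading each right-hand side left to right until a non-nullable symbol is reached.

From X → X E *:
  - X is the symbol being defined: contributes nothing new
    X is not nullable, so stop
From X → d:
  - d is a terminal: add 'd' and stop

Collecting: FIRST(X) = { 'd' }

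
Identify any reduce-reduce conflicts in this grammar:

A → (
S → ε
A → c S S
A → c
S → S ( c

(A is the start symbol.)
Augment with A' → A and build the canonical LR(0) collection (I0 = CLOSURE({[A' → . A]}), then GOTO on every symbol after a dot until no new states appear). It has 8 states:
  I0: { [A → . (], [A → . c S S], [A → . c], [A' → . A] }  — shift
  I1: { [A → ( .] }  — reduce
  I2: { [A' → A .] }  — accept
  I3: { [A → c . S S], [A → c .], [S → . S ( c], [S → .] }  — 2 reduces
  I4: { [A → c S . S], [S → . S ( c], [S → .], [S → S . ( c] }  — shift, reduce
  I5: { [S → S ( . c] }  — shift
  I6: { [A → c S S .], [S → S . ( c] }  — shift, reduce
  I7: { [S → S ( c .] }  — reduce

I3 contains complete items [A → c .], [S → .] — reduce-reduce conflict.

Answer: Yes — I3: [A → c .] vs [S → .]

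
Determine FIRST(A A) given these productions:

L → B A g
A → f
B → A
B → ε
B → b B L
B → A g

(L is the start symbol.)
FIRST sets of the non-terminals involved (from the grammar, by fixed-point iteration):
  FIRST(A) = { 'f' }

To compute FIRST(A A), process the symbols left to right:
Symbol A is a non-terminal. Add FIRST(A) \ {ε} = { 'f' }
A is not nullable (ε ∉ FIRST(A)), so stop here.
FIRST(A A) = { 'f' }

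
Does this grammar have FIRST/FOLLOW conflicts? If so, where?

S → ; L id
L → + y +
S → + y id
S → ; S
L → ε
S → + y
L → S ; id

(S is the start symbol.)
No FIRST/FOLLOW conflicts.

A FIRST/FOLLOW conflict occurs when a non-terminal N has a nullable alternative N → β (β ⇒* ε) and another alternative N → α with FIRST(α) ∩ FOLLOW(N) ≠ ∅: on such a lookahead the parser cannot decide between expanding α and letting N vanish via β.

Nullable non-terminals: L.
FIRST sets used below: FIRST(S) = { '+', ';' }

L: nullable alternative(s) L → ε; FOLLOW(L) = { 'id' }
  L → + y +: FIRST \ {ε} = { '+' } — disjoint from FOLLOW(L)
  L → ε: FIRST \ {ε} = { } — this is the only nullable alternative, skip
  L → S ; id: FIRST \ {ε} = { '+', ';' } — disjoint from FOLLOW(L)

S has no nullable alternative, so no FIRST/FOLLOW check is needed there.

No FIRST/FOLLOW conflicts found.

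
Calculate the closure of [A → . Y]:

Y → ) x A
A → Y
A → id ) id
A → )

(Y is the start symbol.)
To compute CLOSURE, for each item [A → α.Bβ] where B is a non-terminal, add [B → .γ] for all productions B → γ; repeat for the newly added items until nothing changes.

Start with: [A → . Y]
  [A → . Y] has the dot before Y: add [Y → . ) x A]
No further items can be added.

CLOSURE = { [A → . Y], [Y → . ) x A] }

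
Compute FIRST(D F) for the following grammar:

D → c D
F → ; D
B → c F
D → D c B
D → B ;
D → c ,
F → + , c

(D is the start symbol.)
{ 'c' }

FIRST sets of the non-terminals involved (from the grammar, by fixed-point iteration):
  FIRST(D) = { 'c' }

To compute FIRST(D F), process the symbols left to right:
Symbol D is a non-terminal. Add FIRST(D) \ {ε} = { 'c' }
D is not nullable (ε ∉ FIRST(D)), so stop here.
FIRST(D F) = { 'c' }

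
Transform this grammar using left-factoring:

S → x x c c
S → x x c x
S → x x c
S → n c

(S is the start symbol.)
S → x x c S'
S' → c
S' → x
S' → ε
S → n c

Left-factoring transforms A → αβ₁ | αβ₂ into A → αA' and A' → β₁ | β₂
(α is the longest common prefix among the alternatives). Repeat until
no nonterminal has two alternatives with a common prefix.

Round 1: S has alternatives sharing prefix 'x x c'. Introduce S': S → x x c S'
  Add: S' → c
  Add: S' → x
  Add: S' → ε

No remaining common prefixes — done.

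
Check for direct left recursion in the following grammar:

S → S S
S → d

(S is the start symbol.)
Yes, S is left-recursive

S → S S: LEFT RECURSIVE (starts with S)
S → d: starts with d

The grammar has direct left recursion on: S.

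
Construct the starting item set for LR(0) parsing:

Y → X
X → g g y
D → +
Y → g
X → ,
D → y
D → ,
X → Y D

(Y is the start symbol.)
First, augment the grammar with Y' → Y
I₀ = CLOSURE({ [Y' → . Y] }):
  [Y' → . Y] has the dot before Y: add [Y → . X], [Y → . g]
  [Y → . X] has the dot before X: add [X → . g g y], [X → . ,], [X → . Y D]
No further items can be added.

I₀ = { [X → . ,], [X → . Y D], [X → . g g y], [Y → . X], [Y → . g], [Y' → . Y] }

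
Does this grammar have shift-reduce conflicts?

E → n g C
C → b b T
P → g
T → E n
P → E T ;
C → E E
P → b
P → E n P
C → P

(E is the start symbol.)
Augment with E' → E and build the canonical LR(0) collection (I0 = CLOSURE({[E' → . E]}), then GOTO on every symbol after a dot until no new states appear). It has 21 states:
  I0: { [E → . n g C], [E' → . E] }  — shift
  I1: { [E' → E .] }  — accept
  I2: { [E → n . g C] }  — shift
  I3: { [C → . E E], [C → . P], [C → . b b T], [E → . n g C], [E → n g . C], [P → . E T ;], [P → . E n P], [P → . b], [P → . g] }  — shift
  I4: { [E → n g C .] }  — reduce
  I5: { [C → E . E], [E → . n g C], [P → E . T ;], [P → E . n P], [T → . E n] }  — shift
  I6: { [C → P .] }  — reduce
  I7: { [C → b . b T], [P → b .] }  — shift, reduce
  I8: { [P → g .] }  — reduce
  I9: { [C → b b . T], [E → . n g C], [T → . E n] }  — shift
  I10: { [T → E . n] }  — shift
  I11: { [C → b b T .] }  — reduce
  I12: { [T → E n .] }  — reduce
  I13: { [C → E E .], [T → E . n] }  — shift, reduce
  I14: { [P → E T . ;] }  — shift
  I15: { [E → . n g C], [E → n . g C], [P → . E T ;], [P → . E n P], [P → . b], [P → . g], [P → E n . P] }  — shift
  I16: { [E → . n g C], [P → E . T ;], [P → E . n P], [T → . E n] }  — shift
  I17: { [P → E n P .] }  — reduce
  I18: { [P → b .] }  — reduce
  I19: { [C → . E E], [C → . P], [C → . b b T], [E → . n g C], [E → n g . C], [P → . E T ;], [P → . E n P], [P → . b], [P → . g], [P → g .] }  — shift, reduce
  I20: { [P → E T ; .] }  — reduce

I7 contains reduce item [P → b .] and shift item [C → b . b T] — shift-reduce conflict.
I13 contains reduce item [C → E E .] and shift item [T → E . n] — shift-reduce conflict.
I19 contains reduce item [P → g .] and shift items [C → . b b T], [E → . n g C], [P → . b], [P → . g] — shift-reduce conflict.

Answer: Yes — I7: [P → b .] vs [C → b . b T]; I13: [C → E E .] vs [T → E . n]; I19: [P → g .] vs [C → . b b T]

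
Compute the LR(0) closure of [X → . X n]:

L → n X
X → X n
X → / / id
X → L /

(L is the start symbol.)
To compute CLOSURE, for each item [A → α.Bβ] where B is a non-terminal, add [B → .γ] for all productions B → γ; repeat for the newly added items until nothing changes.

Start with: [X → . X n]
  [X → . X n] has the dot before X: add [X → . / / id], [X → . L /]
  [X → . L /] has the dot before L: add [L → . n X]
No further items can be added.

CLOSURE = { [L → . n X], [X → . / / id], [X → . L /], [X → . X n] }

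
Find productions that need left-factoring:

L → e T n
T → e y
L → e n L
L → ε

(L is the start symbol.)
Yes, L has productions with common prefix 'e'

Left-factoring is needed when two productions for the same non-terminal
share a common prefix on the right-hand side.

Productions for L:
  L → e T n
  L → e n L
  L → ε

Found common prefix 'e' in productions for L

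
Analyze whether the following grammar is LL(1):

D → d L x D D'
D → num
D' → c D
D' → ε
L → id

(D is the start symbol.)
A grammar is LL(1) if for each non-terminal N with multiple productions, the predict sets of those productions are pairwise disjoint, where PREDICT(N → α) = (FIRST(α) \ {ε}) ∪ (FOLLOW(N) if α ⇒* ε).

Relevant sets:
  FOLLOW(D') = { $, 'c' }

For D:
  PREDICT(D → d L x D D') = { 'd' }
  PREDICT(D → num) = { 'num' }
For D':
  PREDICT(D' → c D) = { 'c' }
  PREDICT(D' → ε) = { $, 'c' }
L has a single production, so nothing to check there.

Conflict found: Predict set conflict for D': { 'c' }
The grammar is NOT LL(1).

Answer: No. Predict set conflict for D': { 'c' }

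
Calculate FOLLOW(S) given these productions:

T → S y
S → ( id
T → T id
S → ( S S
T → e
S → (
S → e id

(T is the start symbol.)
{ '(', 'e', 'y' }

To compute FOLLOW(S), find every occurrence of S on a right-hand side N → α S β: add FIRST(β) \ {ε}, and if β is empty or nullable also add FOLLOW(N). Iterate to a fixed point.

In T → S y: S is followed by y, add FIRST(y) \ {ε} = { 'y' }
In S → ( S S: S is followed by S, add FIRST(S) \ {ε} = { '(', 'e' }
In S → ( S S: S is at the end; this adds FOLLOW(S) to itself — nothing new

Taking the union: FOLLOW(S) = { '(', 'e', 'y' }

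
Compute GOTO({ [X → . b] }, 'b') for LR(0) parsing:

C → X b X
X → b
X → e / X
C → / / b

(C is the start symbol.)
{ [X → b .] }

GOTO(I, 'b') = CLOSURE({ [A → αX.β] : [A → α.Xβ] ∈ I, X = 'b' })

Items with dot before 'b', with the dot advanced:
  [X → . b] → [X → b .]
Closure adds nothing (no advanced item has the dot before a non-terminal).

GOTO = { [X → b .] }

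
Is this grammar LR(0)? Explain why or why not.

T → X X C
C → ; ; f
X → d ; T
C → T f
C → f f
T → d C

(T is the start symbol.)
Augment with T' → T and build the canonical LR(0) collection (I0 = CLOSURE({[T' → . T]}), then GOTO on every symbol after a dot until no new states appear). It has 18 states:
  I0: { [T → . X X C], [T → . d C], [T' → . T], [X → . d ; T] }  — shift
  I1: { [T' → T .] }  — accept
  I2: { [T → X . X C], [X → . d ; T] }  — shift
  I3: { [C → . ; ; f], [C → . T f], [C → . f f], [T → . X X C], [T → . d C], [T → d . C], [X → . d ; T], [X → d . ; T] }  — shift
  I4: { [C → ; . ; f], [T → . X X C], [T → . d C], [X → . d ; T], [X → d ; . T] }  — shift
  I5: { [T → d C .] }  — reduce
  I6: { [C → T . f] }  — shift
  I7: { [C → f . f] }  — shift
  I8: { [C → f f .] }  — reduce
  I9: { [C → T f .] }  — reduce
  I10: { [C → ; ; . f] }  — shift
  I11: { [X → d ; T .] }  — reduce
  I12: { [C → ; ; f .] }  — reduce
  I13: { [C → . ; ; f], [C → . T f], [C → . f f], [T → . X X C], [T → . d C], [T → X X . C], [X → . d ; T] }  — shift
  I14: { [X → d . ; T] }  — shift
  I15: { [T → . X X C], [T → . d C], [X → . d ; T], [X → d ; . T] }  — shift
  I16: { [C → ; . ; f] }  — shift
  I17: { [T → X X C .] }  — reduce

Every state is either a pure shift/goto state or contains exactly one complete item and nothing to shift — no conflicts. The grammar is LR(0).

Answer: Yes, the grammar is LR(0)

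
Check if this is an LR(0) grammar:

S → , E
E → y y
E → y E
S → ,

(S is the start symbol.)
Augment with S' → S and build the canonical LR(0) collection (I0 = CLOSURE({[S' → . S]}), then GOTO on every symbol after a dot until no new states appear). It has 7 states:
  I0: { [S → . , E], [S → . ,], [S' → . S] }  — shift
  I1: { [E → . y E], [E → . y y], [S → , . E], [S → , .] }  — shift, reduce
  I2: { [S' → S .] }  — accept
  I3: { [S → , E .] }  — reduce
  I4: { [E → . y E], [E → . y y], [E → y . E], [E → y . y] }  — shift
  I5: { [E → y E .] }  — reduce
  I6: { [E → . y E], [E → . y y], [E → y . E], [E → y . y], [E → y y .] }  — shift, reduce

Conflict in state I1:
  Shift-reduce conflict between [S → , .] and [E → . y E]
So the grammar is NOT LR(0).

Answer: No. Shift-reduce conflict between [S → , .] and [E → . y E]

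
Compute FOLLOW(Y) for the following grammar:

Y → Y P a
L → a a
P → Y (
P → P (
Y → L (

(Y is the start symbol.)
Y is the start symbol, so $ ∈ FOLLOW(Y).
In Y → Y P a: Y is followed by P a, add FIRST(P a) \ {ε} = { 'a' }
In P → Y (: Y is followed by '(', add FIRST('(') \ {ε} = { '(' }

Taking the union: FOLLOW(Y) = { $, '(', 'a' }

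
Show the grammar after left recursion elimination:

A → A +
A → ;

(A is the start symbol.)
A → ; A'
A' → + A'
A' → ε

A is directly left-recursive. The standard transformation for
  A → A α₁ | ... | A α_m | β₁ | ... | β_n
is
  A  → β₁ A' | ... | β_n A'
  A' → α₁ A' | ... | α_m A' | ε

A → ; becomes A → ; A'
A → A + becomes A' → + A'
Add A' → ε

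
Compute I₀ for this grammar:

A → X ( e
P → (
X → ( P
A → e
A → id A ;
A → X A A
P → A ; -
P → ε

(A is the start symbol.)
{ [A → . X ( e], [A → . X A A], [A → . e], [A → . id A ;], [A' → . A], [X → . ( P] }

First, augment the grammar with A' → A
I₀ = CLOSURE({ [A' → . A] }):
  [A' → . A] has the dot before A: add [A → . X ( e], [A → . e], [A → . id A ;], [A → . X A A]
  [A → . X ( e] has the dot before X: add [X → . ( P]
No further items can be added.

I₀ = { [A → . X ( e], [A → . X A A], [A → . e], [A → . id A ;], [A' → . A], [X → . ( P] }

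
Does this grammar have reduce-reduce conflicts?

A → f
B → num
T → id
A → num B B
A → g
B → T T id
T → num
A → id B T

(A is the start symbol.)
Augment with A' → A and build the canonical LR(0) collection (I0 = CLOSURE({[A' → . A]}), then GOTO on every symbol after a dot until no new states appear). It has 16 states:
  I0: { [A → . f], [A → . g], [A → . id B T], [A → . num B B], [A' → . A] }  — shift
  I1: { [A' → A .] }  — accept
  I2: { [A → f .] }  — reduce
  I3: { [A → g .] }  — reduce
  I4: { [A → id . B T], [B → . T T id], [B → . num], [T → . id], [T → . num] }  — shift
  I5: { [A → num . B B], [B → . T T id], [B → . num], [T → . id], [T → . num] }  — shift
  I6: { [A → num B . B], [B → . T T id], [B → . num], [T → . id], [T → . num] }  — shift
  I7: { [B → T . T id], [T → . id], [T → . num] }  — shift
  I8: { [T → id .] }  — reduce
  I9: { [B → num .], [T → num .] }  — 2 reduces
  I10: { [B → T T . id] }  — shift
  I11: { [T → num .] }  — reduce
  I12: { [B → T T id .] }  — reduce
  I13: { [A → num B B .] }  — reduce
  I14: { [A → id B . T], [T → . id], [T → . num] }  — shift
  I15: { [A → id B T .] }  — reduce

I9 contains complete items [B → num .], [T → num .] — reduce-reduce conflict.

Answer: Yes — I9: [B → num .] vs [T → num .]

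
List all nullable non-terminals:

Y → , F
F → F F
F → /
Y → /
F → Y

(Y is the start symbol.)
A non-terminal is nullable if it can derive ε (the empty string): either it has an ε-production, or it has a production whose right-hand side consists entirely of nullable non-terminals.

There are no ε-productions, so no non-terminal can derive ε.
No non-terminals are nullable.

Answer: None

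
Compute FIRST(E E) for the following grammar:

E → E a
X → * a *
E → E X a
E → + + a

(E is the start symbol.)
{ '+' }

FIRST sets of the non-terminals involved (from the grammar, by fixed-point iteration):
  FIRST(E) = { '+' }

To compute FIRST(E E), process the symbols left to right:
Symbol E is a non-terminal. Add FIRST(E) \ {ε} = { '+' }
E is not nullable (ε ∉ FIRST(E)), so stop here.
FIRST(E E) = { '+' }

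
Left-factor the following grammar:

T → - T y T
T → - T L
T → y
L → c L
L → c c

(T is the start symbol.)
T → - T T'
T' → y T
T' → L
T → y
L → c L'
L' → L
L' → c

Left-factoring transforms A → αβ₁ | αβ₂ into A → αA' and A' → β₁ | β₂
(α is the longest common prefix among the alternatives). Repeat until
no nonterminal has two alternatives with a common prefix.

Round 1: T has alternatives sharing prefix '- T'. Introduce T': T → - T T'
  Add: T' → y T
  Add: T' → L

Round 2: L has alternatives sharing prefix 'c'. Introduce L': L → c L'
  Add: L' → L
  Add: L' → c

No remaining common prefixes — done.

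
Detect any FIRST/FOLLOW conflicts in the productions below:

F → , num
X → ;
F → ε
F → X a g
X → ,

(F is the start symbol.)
A FIRST/FOLLOW conflict occurs when a non-terminal N has a nullable alternative N → β (β ⇒* ε) and another alternative N → α with FIRST(α) ∩ FOLLOW(N) ≠ ∅: on such a lookahead the parser cannot decide between expanding α and letting N vanish via β.

Nullable non-terminals: F.
FIRST sets used below: FIRST(X) = { ',', ';' }

F: nullable alternative(s) F → ε; FOLLOW(F) = { $ }
  F → , num: FIRST \ {ε} = { ',' } — disjoint from FOLLOW(F)
  F → ε: FIRST \ {ε} = { } — this is the only nullable alternative, skip
  F → X a g: FIRST \ {ε} = { ',', ';' } — disjoint from FOLLOW(F)

X has no nullable alternative, so no FIRST/FOLLOW check is needed there.

No FIRST/FOLLOW conflicts found.

Answer: No FIRST/FOLLOW conflicts.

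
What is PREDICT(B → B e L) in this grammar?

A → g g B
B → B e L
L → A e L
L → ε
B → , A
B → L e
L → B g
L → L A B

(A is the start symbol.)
{ ',', 'e', 'g' }

PREDICT(B → B e L) = (FIRST(RHS) \ {ε}) ∪ (FOLLOW(B) if ε ∈ FIRST(RHS), i.e. RHS ⇒* ε)
FIRST(B) = { ',', 'e', 'g' }
FIRST(B e L) = { ',', 'e', 'g' }
ε ∉ FIRST(B e L), so FOLLOW(B) is not added.
PREDICT(B → B e L) = { ',', 'e', 'g' }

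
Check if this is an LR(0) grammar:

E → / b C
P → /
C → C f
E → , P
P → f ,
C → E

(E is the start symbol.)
No. Shift-reduce conflict between [E → / b C .] and [C → C . f]

A grammar is LR(0) if no state in the canonical LR(0) collection has:
  - both a shift item (dot before a terminal) and a complete item (shift-reduce conflict), or
  - two or more complete items (reduce-reduce conflict; the accept item [E' → E .] counts as a complete item here).

Augment with E' → E and build the canonical LR(0) collection (I0 = CLOSURE({[E' → . E]}), then GOTO on every symbol after a dot until no new states appear). It has 12 states:
  I0: { [E → . , P], [E → . / b C], [E' → . E] }  — shift
  I1: { [E → , . P], [P → . /], [P → . f ,] }  — shift
  I2: { [E → / . b C] }  — shift
  I3: { [E' → E .] }  — accept
  I4: { [C → . C f], [C → . E], [E → . , P], [E → . / b C], [E → / b . C] }  — shift
  I5: { [C → C . f], [E → / b C .] }  — shift, reduce
  I6: { [C → E .] }  — reduce
  I7: { [C → C f .] }  — reduce
  I8: { [P → / .] }  — reduce
  I9: { [E → , P .] }  — reduce
  I10: { [P → f . ,] }  — shift
  I11: { [P → f , .] }  — reduce

Conflict in state I5:
  Shift-reduce conflict between [E → / b C .] and [C → C . f]
So the grammar is NOT LR(0).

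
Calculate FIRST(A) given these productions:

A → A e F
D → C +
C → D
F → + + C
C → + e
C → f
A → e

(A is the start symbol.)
{ 'e' }

From A → A e F:
  - A is the symbol being defined: contributes nothing new
    A is not nullable, so stop
From A → e:
  - e is a terminal: add 'e' and stop

Collecting: FIRST(A) = { 'e' }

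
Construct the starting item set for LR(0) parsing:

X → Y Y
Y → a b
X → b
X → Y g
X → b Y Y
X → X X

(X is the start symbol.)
First, augment the grammar with X' → X
I₀ = CLOSURE({ [X' → . X] }):
  [X' → . X] has the dot before X: add [X → . Y Y], [X → . b], [X → . Y g], [X → . b Y Y], [X → . X X]
  [X → . Y Y] has the dot before Y: add [Y → . a b]
No further items can be added.

I₀ = { [X → . X X], [X → . Y Y], [X → . Y g], [X → . b Y Y], [X → . b], [X' → . X], [Y → . a b] }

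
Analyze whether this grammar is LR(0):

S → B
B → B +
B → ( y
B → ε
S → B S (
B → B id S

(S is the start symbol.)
No. Shift-reduce conflict between [B → .] and [B → . ( y]

A grammar is LR(0) if no state in the canonical LR(0) collection has:
  - both a shift item (dot before a terminal) and a complete item (shift-reduce conflict), or
  - two or more complete items (reduce-reduce conflict; the accept item [S' → S .] counts as a complete item here).

Augment with S' → S and build the canonical LR(0) collection (I0 = CLOSURE({[S' → . S]}), then GOTO on every symbol after a dot until no new states appear). It has 10 states:
  I0: { [B → . ( y], [B → . B +], [B → . B id S], [B → .], [S → . B S (], [S → . B], [S' → . S] }  — shift, reduce
  I1: { [B → ( . y] }  — shift
  I2: { [B → . ( y], [B → . B +], [B → . B id S], [B → .], [B → B . +], [B → B . id S], [S → . B S (], [S → . B], [S → B . S (], [S → B .] }  — shift, 2 reduces
  I3: { [S' → S .] }  — accept
  I4: { [B → B + .] }  — reduce
  I5: { [S → B S . (] }  — shift
  I6: { [B → . ( y], [B → . B +], [B → . B id S], [B → .], [B → B id . S], [S → . B S (], [S → . B] }  — shift, reduce
  I7: { [B → B id S .] }  — reduce
  I8: { [S → B S ( .] }  — reduce
  I9: { [B → ( y .] }  — reduce

Conflict in state I0:
  Shift-reduce conflict between [B → .] and [B → . ( y]
So the grammar is NOT LR(0).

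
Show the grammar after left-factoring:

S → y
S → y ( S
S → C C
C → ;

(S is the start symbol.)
S → y S'
S' → ε
S' → ( S
S → C C
C → ;

Left-factoring transforms A → αβ₁ | αβ₂ into A → αA' and A' → β₁ | β₂
(α is the longest common prefix among the alternatives). Repeat until
no nonterminal has two alternatives with a common prefix.

Round 1: S has alternatives sharing prefix 'y'. Introduce S': S → y S'
  Add: S' → ε
  Add: S' → ( S

No remaining common prefixes — done.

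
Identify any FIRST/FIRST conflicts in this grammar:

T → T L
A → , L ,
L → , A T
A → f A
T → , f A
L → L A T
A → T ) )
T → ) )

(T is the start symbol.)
Yes. T → T L / T → ',' f A on { ',' }; T → T L / T → ')' ')' on { ')' }; A → ',' L ',' / A → T ')' ')' on { ',' }; L → ',' A T / L → L A T on { ',' }

FIRST sets of the non-terminals at (or reachable through a nullable prefix from) the front of some alternative:
  FIRST(T) = { ')', ',' }
  FIRST(L) = { ',' }

Productions for T:
  T → T L: FIRST = { ')', ',' }
  T → , f A: FIRST = { ',' }
  T → ) ): FIRST = { ')' }
Productions for A:
  A → , L ,: FIRST = { ',' }
  A → f A: FIRST = { 'f' }
  A → T ) ): FIRST = { ')', ',' }
Productions for L:
  L → , A T: FIRST = { ',' }
  L → L A T: FIRST = { ',' }

Conflict for T: T → T L and T → , f A
  Overlap: { ',' }
Conflict for T: T → T L and T → ) )
  Overlap: { ')' }
Conflict for A: A → , L , and A → T ) )
  Overlap: { ',' }
Conflict for L: L → , A T and L → L A T
  Overlap: { ',' }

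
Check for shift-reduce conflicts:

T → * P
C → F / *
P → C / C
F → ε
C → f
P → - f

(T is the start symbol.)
Yes — I1: [F → .] vs [C → . f]; I10: [F → .] vs [C → . f]

A shift-reduce conflict occurs when an LR(0) state has both:
  - a complete (reduce) item [A → α .] (dot at the end), and
  - a shift item [B → β . c γ] (dot before a terminal).

Augment with T' → T and build the canonical LR(0) collection (I0 = CLOSURE({[T' → . T]}), then GOTO on every symbol after a dot until no new states appear). It has 13 states:
  I0: { [T → . * P], [T' → . T] }  — shift
  I1: { [C → . F / *], [C → . f], [F → .], [P → . - f], [P → . C / C], [T → * . P] }  — shift, reduce
  I2: { [T' → T .] }  — accept
  I3: { [P → - . f] }  — shift
  I4: { [P → C . / C] }  — shift
  I5: { [C → F . / *] }  — shift
  I6: { [T → * P .] }  — reduce
  I7: { [C → f .] }  — reduce
  I8: { [C → F / . *] }  — shift
  I9: { [C → F / * .] }  — reduce
  I10: { [C → . F / *], [C → . f], [F → .], [P → C / . C] }  — shift, reduce
  I11: { [P → C / C .] }  — reduce
  I12: { [P → - f .] }  — reduce

I1 contains reduce item [F → .] and shift items [C → . f], [P → . - f] — shift-reduce conflict.
I10 contains reduce item [F → .] and shift item [C → . f] — shift-reduce conflict.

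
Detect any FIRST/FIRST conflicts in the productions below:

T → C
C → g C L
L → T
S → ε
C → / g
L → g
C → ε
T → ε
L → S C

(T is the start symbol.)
Yes. T → C / T → ε on { ε }; L → T / L → g on { 'g' }; L → T / L → S C on { '/', 'g', ε }; L → g / L → S C on { 'g' }

A FIRST/FIRST conflict occurs when two productions N → α and N → β for the same non-terminal have FIRST(α) ∩ FIRST(β) ≠ ∅ (with ε ∈ FIRST of a nullable right-hand side, so two nullable alternatives also conflict).

FIRST sets of the non-terminals at (or reachable through a nullable prefix from) the front of some alternative:
  FIRST(C) = { '/', 'g', ε }
  FIRST(T) = { '/', 'g', ε }
  FIRST(S) = { ε }

Productions for T:
  T → C: FIRST = { '/', 'g', ε }
  T → ε: FIRST = { ε }
Productions for C:
  C → g C L: FIRST = { 'g' }
  C → / g: FIRST = { '/' }
  C → ε: FIRST = { ε }
Productions for L:
  L → T: FIRST = { '/', 'g', ε }
  L → g: FIRST = { 'g' }
  L → S C: FIRST = { '/', 'g', ε }
S has only one production, so no FIRST/FIRST conflict is possible there.

Conflict for T: T → C and T → ε
  Overlap: { ε }
Conflict for L: L → T and L → g
  Overlap: { 'g' }
Conflict for L: L → T and L → S C
  Overlap: { '/', 'g', ε }
Conflict for L: L → g and L → S C
  Overlap: { 'g' }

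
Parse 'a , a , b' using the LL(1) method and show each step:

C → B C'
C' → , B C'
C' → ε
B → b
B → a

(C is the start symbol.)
LL(1) parsing maintains a stack (initially the start symbol over $) and the input. At each step: if the stack top is a terminal, match it against the current input token; if it is a non-terminal N, replace it with the RHS of M[N, lookahead] (the unique production whose predict set contains the lookahead).

Stack is shown with the top on the left.

Stack     Input        Action
-----------------------------
C $       a , a , b $  output C → B C'
B C' $    a , a , b $  output B → a
a C' $    a , a , b $  match 'a'
C' $      , a , b $    output C' → , B C'
, B C' $  , a , b $    match ','
B C' $    a , b $      output B → a
a C' $    a , b $      match 'a'
C' $      , b $        output C' → , B C'
, B C' $  , b $        match ','
B C' $    b $          output B → b
b C' $    b $          match 'b'
C' $      $            output C' → ε
$         $            accept

The string is accepted.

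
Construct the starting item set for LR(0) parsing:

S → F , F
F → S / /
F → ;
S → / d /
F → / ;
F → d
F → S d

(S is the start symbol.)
First, augment the grammar with S' → S
I₀ = CLOSURE({ [S' → . S] }):
  [S' → . S] has the dot before S: add [S → . F , F], [S → . / d /]
  [S → . F , F] has the dot before F: add [F → . S / /], [F → . ;], [F → . / ;], [F → . d], [F → . S d]
No further items can be added.

I₀ = { [F → . / ;], [F → . ;], [F → . S / /], [F → . S d], [F → . d], [S → . / d /], [S → . F , F], [S' → . S] }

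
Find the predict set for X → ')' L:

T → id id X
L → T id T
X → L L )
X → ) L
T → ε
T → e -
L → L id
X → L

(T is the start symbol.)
{ ')' }

PREDICT(X → ')' L) = (FIRST(RHS) \ {ε}) ∪ (FOLLOW(X) if ε ∈ FIRST(RHS), i.e. RHS ⇒* ε)
FIRST(')' L) = { ')' }
ε ∉ FIRST(')' L), so FOLLOW(X) is not added.
PREDICT(X → ')' L) = { ')' }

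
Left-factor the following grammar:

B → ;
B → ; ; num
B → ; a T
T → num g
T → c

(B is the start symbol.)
Left-factoring transforms A → αβ₁ | αβ₂ into A → αA' and A' → β₁ | β₂
(α is the longest common prefix among the alternatives). Repeat until
no nonterminal has two alternatives with a common prefix.

Round 1: B has alternatives sharing prefix ';'. Introduce B': B → ; B'
  Add: B' → ε
  Add: B' → ; num
  Add: B' → a T

No remaining common prefixes — done.

Resulting grammar:
B → ; B'
B' → ε
B' → ; num
B' → a T
T → num g
T → c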